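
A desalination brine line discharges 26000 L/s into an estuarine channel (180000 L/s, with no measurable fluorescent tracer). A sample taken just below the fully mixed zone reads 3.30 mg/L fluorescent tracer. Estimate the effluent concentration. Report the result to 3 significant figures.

26.1 mg/L

Mass balance: 180000·0 + 26000·Cₑ = 206000·3.300
→ Cₑ = (206000·3.300 − 180000·0) / 26000 = 26.15 mg/L.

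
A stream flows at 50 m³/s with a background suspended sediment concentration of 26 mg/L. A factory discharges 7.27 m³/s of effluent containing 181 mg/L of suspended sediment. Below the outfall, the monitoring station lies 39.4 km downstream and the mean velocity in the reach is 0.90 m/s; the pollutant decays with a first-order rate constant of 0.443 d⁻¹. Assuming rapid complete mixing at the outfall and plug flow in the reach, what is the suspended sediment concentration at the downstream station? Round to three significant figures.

36.5 mg/L

Mixed concentration C = ΣQC/ΣQ = (50.00·26.00 + 7.270·181.0) / 57.27 = 2616/57.27 = 45.68 mg/L.
Travel time t = 39.4·1000 / 0.90 = 43780 s = 12.16 h.
Applying C = C₀e^(−kt): 45.68 × 0.7989 = 36.49 mg/L.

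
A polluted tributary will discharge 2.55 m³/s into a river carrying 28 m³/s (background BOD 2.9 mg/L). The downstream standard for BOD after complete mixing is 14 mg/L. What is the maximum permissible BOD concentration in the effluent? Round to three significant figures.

136 mg/L

At the limit, (Qr·Cr + Qe·Cₑ)/(Qr + Qe) = 14:
Cₑ = (30.55·14 − 28.00·2.900) / 2.550 = 135.9 mg/L.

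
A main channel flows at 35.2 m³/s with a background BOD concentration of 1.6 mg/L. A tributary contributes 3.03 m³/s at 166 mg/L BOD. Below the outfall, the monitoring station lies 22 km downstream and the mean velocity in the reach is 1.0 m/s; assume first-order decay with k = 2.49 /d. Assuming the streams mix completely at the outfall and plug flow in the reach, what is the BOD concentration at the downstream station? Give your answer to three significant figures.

7.76 mg/L

Conservation of mass: C = (35.20·1.600 + 3.030·166.0) / 38.23 = 559.3/38.23 = 14.63 mg/L.
Travel time t = 22·1000 / 1.0 = 22000 s = 6.111 h.
First-order decay: C = 14.63·exp(−k·t) = 14.63·0.5305 = 7.760 mg/L.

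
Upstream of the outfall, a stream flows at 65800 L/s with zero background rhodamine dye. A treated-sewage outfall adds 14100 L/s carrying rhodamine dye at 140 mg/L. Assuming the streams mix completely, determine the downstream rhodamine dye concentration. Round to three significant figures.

24.7 mg/L

Mass balance: C = (65800·0 + 14100·140.0) / 79900 = 1974000/79900 = 24.71 mg/L.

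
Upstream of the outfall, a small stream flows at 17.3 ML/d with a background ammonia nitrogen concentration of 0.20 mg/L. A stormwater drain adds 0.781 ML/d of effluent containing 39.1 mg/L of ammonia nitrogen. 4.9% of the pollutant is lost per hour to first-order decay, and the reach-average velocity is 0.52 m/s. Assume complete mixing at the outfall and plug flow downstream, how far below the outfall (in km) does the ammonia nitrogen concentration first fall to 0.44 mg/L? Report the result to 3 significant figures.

Conservation of mass: C = (17.30·0.2000 + 0.7810·39.10) / 18.08 = 34.00/18.08 = 1.880 mg/L.
4.9%/h lost → k = −ln(1 − 0.049) = 0.05024 h⁻¹.
Set 1.880·exp(−k·t) = 0.44 → t = ln(1.880/0.44)/k = 104100 s = 28.91 h.
Distance = v·t = 0.52·104100 = 54120 m = 54.12 km.

54.1 km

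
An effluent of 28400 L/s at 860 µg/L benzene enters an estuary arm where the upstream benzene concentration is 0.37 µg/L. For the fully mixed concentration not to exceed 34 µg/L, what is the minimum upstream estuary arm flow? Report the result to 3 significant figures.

Set C_mix = 34: (Q·0.3700 + 28400·860.0) / (Q + 28400) = 34
→ Q = 28400·(860.0 − 34)/(34 − 0.3700) = 697500 L/s.

698000 L/s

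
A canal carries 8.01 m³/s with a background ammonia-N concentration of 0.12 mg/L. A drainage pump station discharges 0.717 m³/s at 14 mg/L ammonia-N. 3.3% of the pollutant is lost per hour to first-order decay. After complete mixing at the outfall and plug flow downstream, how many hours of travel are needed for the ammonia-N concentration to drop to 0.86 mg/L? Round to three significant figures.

Conservation of mass: C = (8.010·0.1200 + 0.7170·14.00) / 8.727 = 11.00/8.727 = 1.260 mg/L.
3.3%/h lost → k = −ln(1 − 0.033) = 0.03356 h⁻¹.
1.260·exp(−k·t) = 0.86 → t = ln(1.260/0.86)/k = 41010 s = 11.39 h.

11.4 h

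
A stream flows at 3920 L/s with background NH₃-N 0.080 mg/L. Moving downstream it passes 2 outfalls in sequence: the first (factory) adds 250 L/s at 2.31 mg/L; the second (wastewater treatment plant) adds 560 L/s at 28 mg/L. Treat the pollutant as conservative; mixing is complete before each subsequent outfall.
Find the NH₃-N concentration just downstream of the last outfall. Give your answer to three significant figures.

3.50 mg/L

After outfall 1: Q = 3920 + 250.0 = 4170 L/s; C = (3920·0.08000 + 250.0·2.310)/4170 = 0.2137 mg/L.
After outfall 2: Q = 4170 + 560.0 = 4730 L/s; C = (4170·0.2137 + 560.0·28.00)/4730 = 3.503 mg/L.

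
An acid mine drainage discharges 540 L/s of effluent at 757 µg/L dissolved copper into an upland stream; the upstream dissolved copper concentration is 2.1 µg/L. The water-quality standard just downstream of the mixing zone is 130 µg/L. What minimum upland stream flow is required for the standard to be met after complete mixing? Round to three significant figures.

Set C_mix = 130: (Q·2.100 + 540.0·757.0) / (Q + 540.0) = 130
→ Q = 540.0·(757.0 − 130)/(130 − 2.100) = 2647 L/s.

2650 L/s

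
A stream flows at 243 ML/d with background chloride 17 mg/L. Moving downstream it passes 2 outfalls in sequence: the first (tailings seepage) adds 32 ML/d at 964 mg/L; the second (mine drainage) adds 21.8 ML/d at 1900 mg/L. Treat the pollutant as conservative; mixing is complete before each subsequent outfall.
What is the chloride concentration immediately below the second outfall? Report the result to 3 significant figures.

257 mg/L

After outfall 1: Q = 243.0 + 32.00 = 275.0 ML/d; C = (243.0·17.00 + 32.00·964.0)/275.0 = 127.2 mg/L.
After outfall 2: Q = 275.0 + 21.80 = 296.8 ML/d; C = (275.0·127.2 + 21.80·1900)/296.8 = 257.4 mg/L.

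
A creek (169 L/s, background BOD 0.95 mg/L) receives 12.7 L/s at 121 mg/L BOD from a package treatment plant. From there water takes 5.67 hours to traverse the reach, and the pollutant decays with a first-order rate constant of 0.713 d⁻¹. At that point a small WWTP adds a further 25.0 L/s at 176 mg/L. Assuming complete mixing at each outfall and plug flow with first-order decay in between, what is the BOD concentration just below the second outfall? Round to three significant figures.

Mixed concentration C = ΣQC/ΣQ = (169.0·0.9500 + 12.70·121.0) / 181.7 = 1697/181.7 = 9.341 mg/L; combined flow 181.7 L/s.
After decay, C = 9.341 × e^(−kt) = 9.341 × 0.8450 = 7.893 mg/L.
Second outfall: C = (181.7·7.893 + 25.00·176.0)/206.7 = 28.23 mg/L.

28.2 mg/L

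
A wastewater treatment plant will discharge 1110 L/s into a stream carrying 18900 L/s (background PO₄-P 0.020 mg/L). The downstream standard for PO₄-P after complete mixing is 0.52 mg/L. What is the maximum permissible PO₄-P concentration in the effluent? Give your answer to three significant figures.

At the limit, (Qr·Cr + Qe·Cₑ)/(Qr + Qe) = 0.52:
Cₑ = (20010·0.52 − 18900·0.02000) / 1110 = 9.034 mg/L.

9.03 mg/L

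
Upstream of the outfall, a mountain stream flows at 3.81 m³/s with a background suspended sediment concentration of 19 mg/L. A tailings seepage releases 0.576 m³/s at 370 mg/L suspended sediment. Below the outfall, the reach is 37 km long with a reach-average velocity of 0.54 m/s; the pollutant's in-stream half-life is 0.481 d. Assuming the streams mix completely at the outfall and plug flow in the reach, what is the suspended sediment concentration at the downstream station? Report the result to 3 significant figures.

20.8 mg/L

Mass balance: C = (3.810·19.00 + 0.5760·370.0) / 4.386 = 285.5/4.386 = 65.10 mg/L.
Travel time t = 37·1000 / 0.54 = 68520 s = 19.03 h.
Half-life 0.481 d → k = ln 2 / 0.481 = 1.441 d⁻¹.
Decay over the reach: 65.10·exp(−kt) = 65.10·0.3189 = 20.76 mg/L.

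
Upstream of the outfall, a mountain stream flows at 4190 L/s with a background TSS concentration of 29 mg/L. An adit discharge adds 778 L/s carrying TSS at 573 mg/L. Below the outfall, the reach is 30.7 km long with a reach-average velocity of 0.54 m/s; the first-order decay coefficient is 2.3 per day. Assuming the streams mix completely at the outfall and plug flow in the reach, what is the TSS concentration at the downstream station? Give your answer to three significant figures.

After mixing, C = (4190·29.00 + 778.0·573.0) / 4968 = 567300/4968 = 114.2 mg/L.
Travel time t = 30.7·1000 / 0.54 = 56850 s = 15.79 h.
Applying C = C₀e^(−kt): 114.2 × 0.2202 = 25.14 mg/L.

25.1 mg/L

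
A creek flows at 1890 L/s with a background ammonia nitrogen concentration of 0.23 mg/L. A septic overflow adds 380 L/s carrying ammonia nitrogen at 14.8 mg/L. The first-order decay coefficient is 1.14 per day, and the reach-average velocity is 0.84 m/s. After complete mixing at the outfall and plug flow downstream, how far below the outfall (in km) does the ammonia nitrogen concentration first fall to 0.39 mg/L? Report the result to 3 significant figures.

122 km

After mixing, C = (1890·0.2300 + 380.0·14.80) / 2270 = 6059/2270 = 2.669 mg/L.
Set 2.669·exp(−k·t) = 0.39 → t = ln(2.669/0.39)/k = 145800 s = 40.49 h.
Distance = v·t = 0.84·145800 = 122400 m = 122.4 km.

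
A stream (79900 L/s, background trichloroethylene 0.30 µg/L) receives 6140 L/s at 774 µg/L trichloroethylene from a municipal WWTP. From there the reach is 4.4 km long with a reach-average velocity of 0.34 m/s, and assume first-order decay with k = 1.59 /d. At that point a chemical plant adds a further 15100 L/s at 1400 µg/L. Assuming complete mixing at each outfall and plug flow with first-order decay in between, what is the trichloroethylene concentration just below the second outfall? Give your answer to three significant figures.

246 µg/L

Conservation of mass: C = (79900·0.3000 + 6140·774.0) / 86040 = 4776000/86040 = 55.51 µg/L; combined flow 86040 L/s.
Travel time t = 4.4·1000 / 0.34 = 12940 s = 3.595 h.
After decay, C = 55.51 × e^(−kt) = 55.51 × 0.7881 = 43.75 µg/L.
Second outfall: C = (86040·43.75 + 15100·1400)/101100 = 246.2 µg/L.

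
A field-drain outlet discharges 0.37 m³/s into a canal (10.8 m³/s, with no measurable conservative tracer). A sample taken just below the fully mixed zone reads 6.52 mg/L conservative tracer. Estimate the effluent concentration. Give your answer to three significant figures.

197 mg/L

Mass balance: 10.80·0 + 0.3700·Cₑ = 11.17·6.520
→ Cₑ = (11.17·6.520 − 10.80·0) / 0.3700 = 196.8 mg/L.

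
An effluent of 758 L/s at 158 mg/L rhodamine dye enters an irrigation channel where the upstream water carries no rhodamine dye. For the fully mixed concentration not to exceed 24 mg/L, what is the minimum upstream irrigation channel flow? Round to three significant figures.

4230 L/s

Set C_mix = 24: (Q·0 + 758.0·158.0) / (Q + 758.0) = 24
→ Q = 758.0·(158.0 − 24)/(24 − 0) = 4232 L/s.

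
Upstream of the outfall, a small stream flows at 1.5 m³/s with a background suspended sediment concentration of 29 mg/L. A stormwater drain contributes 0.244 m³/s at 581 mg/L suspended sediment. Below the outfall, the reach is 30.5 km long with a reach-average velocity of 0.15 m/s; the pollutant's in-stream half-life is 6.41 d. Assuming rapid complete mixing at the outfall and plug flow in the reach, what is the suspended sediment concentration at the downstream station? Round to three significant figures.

Mixed concentration C = ΣQC/ΣQ = (1.500·29.00 + 0.2440·581.0) / 1.744 = 185.3/1.744 = 106.2 mg/L.
Travel time t = 30.5·1000 / 0.15 = 203300 s = 56.48 h.
Half-life 6.41 d → k = ln 2 / 6.41 = 0.1081 d⁻¹.
First-order decay: C = 106.2·exp(−k·t) = 106.2·0.7753 = 82.36 mg/L.

82.4 mg/L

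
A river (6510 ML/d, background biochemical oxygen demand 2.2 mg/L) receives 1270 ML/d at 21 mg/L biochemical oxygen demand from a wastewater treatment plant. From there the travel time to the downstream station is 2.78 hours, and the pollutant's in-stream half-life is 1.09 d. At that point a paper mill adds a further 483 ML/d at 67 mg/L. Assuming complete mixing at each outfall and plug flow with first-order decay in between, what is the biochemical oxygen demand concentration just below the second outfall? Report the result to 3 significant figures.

8.52 mg/L

Conservation of mass: C = (6510·2.200 + 1270·21.00) / 7780 = 40990/7780 = 5.269 mg/L; combined flow 7780 ML/d.
Half-life 1.09 d → k = ln 2 / 1.09 = 0.6359 d⁻¹.
Applying C = C₀e^(−kt): 5.269 × 0.9290 = 4.895 mg/L.
At the second outfall, C = (7780·4.895 + 483.0·67.00) / (7780 + 483.0) = 8.525 mg/L.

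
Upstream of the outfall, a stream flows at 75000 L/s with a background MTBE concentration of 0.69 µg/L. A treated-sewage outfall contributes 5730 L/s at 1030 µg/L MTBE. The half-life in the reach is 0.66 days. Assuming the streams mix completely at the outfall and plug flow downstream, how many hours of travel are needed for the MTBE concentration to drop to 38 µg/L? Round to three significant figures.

Flow-weighted average: C = (75000·0.6900 + 5730·1030) / 80730 = 5954000/80730 = 73.75 µg/L.
Half-life 0.66 d → k = ln 2 / 0.66 = 1.050 d⁻¹.
73.75·exp(−k·t) = 38 → t = ln(73.75/38)/k = 54550 s = 15.15 h.

15.2 h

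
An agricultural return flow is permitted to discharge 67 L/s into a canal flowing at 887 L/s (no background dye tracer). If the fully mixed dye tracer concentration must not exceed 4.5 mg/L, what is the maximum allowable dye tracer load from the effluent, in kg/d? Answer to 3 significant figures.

Mass balance at the limit: 887.0·0 + 67.00·Cₑ = 954.0·4.5 → Cₑ = 64.07 mg/L.
67.00 L/s = 0.06700 m³/s. Load = 0.06700 m³/s × 64.07 g/m³ × 86 400 s/d = 370.9 kg/d.

371 kg/d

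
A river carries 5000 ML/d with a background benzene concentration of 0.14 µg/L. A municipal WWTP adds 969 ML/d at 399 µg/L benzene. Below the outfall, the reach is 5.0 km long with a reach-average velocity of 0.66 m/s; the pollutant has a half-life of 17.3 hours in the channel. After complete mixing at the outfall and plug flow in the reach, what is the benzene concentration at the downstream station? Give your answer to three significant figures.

59.6 µg/L

Mass balance: C = (5000·0.1400 + 969.0·399.0) / 5969 = 387300/5969 = 64.89 µg/L.
Travel time t = 5.0·1000 / 0.66 = 7576 s = 2.104 h.
Half-life 17.3 h → k = ln 2 / 17.3 = 0.04007 h⁻¹ = 0.9616 d⁻¹.
After decay, C = 64.89 × e^(−kt) = 64.89 × 0.9191 = 59.64 µg/L.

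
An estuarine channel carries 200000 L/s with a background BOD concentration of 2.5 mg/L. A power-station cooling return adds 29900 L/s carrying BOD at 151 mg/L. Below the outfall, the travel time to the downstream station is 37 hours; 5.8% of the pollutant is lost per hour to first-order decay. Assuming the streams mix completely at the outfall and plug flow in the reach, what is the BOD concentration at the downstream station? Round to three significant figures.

Mass balance: C = (200000·2.500 + 29900·151.0) / 229900 = 5015000/229900 = 21.81 mg/L.
5.8%/h lost → k = −ln(1 − 0.058) = 0.05975 h⁻¹.
After decay, C = 21.81 × e^(−kt) = 21.81 × 0.1096 = 2.391 mg/L.

2.39 mg/L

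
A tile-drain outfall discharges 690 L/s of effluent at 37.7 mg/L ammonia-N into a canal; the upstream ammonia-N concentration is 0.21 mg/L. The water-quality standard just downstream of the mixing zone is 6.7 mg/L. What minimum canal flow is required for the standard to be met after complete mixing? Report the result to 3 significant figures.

Set C_mix = 6.7: (Q·0.2100 + 690.0·37.70) / (Q + 690.0) = 6.7
→ Q = 690.0·(37.70 − 6.7)/(6.7 − 0.2100) = 3296 L/s.

3300 L/s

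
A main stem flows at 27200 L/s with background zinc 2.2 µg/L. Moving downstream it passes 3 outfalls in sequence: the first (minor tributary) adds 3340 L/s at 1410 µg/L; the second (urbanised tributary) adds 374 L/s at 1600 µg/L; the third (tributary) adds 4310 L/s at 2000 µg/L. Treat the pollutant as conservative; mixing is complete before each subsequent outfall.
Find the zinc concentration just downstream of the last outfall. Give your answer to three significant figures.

397 µg/L

After outfall 1: Q = 27200 + 3340 = 30540 L/s; C = (27200·2.200 + 3340·1410)/30540 = 156.2 µg/L.
After outfall 2: Q = 30540 + 374.0 = 30910 L/s; C = (30540·156.2 + 374.0·1600)/30910 = 173.6 µg/L.
After outfall 3: Q = 30910 + 4310 = 35220 L/s; C = (30910·173.6 + 4310·2000)/35220 = 397.1 µg/L.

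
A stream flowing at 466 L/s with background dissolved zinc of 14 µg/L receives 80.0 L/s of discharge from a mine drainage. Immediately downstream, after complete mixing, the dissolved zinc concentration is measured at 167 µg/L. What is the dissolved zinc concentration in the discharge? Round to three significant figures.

1060 µg/L

Mass balance: 466.0·14.00 + 80.00·Cₑ = 546.0·167.0
→ Cₑ = (546.0·167.0 − 466.0·14.00) / 80.00 = 1058 µg/L.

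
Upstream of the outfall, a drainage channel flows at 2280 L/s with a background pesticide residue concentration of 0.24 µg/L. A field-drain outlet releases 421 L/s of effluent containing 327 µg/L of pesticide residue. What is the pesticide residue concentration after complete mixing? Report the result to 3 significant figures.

Mass balance: C = (2280·0.2400 + 421.0·327.0) / 2701 = 138200/2701 = 51.17 µg/L.

51.2 µg/L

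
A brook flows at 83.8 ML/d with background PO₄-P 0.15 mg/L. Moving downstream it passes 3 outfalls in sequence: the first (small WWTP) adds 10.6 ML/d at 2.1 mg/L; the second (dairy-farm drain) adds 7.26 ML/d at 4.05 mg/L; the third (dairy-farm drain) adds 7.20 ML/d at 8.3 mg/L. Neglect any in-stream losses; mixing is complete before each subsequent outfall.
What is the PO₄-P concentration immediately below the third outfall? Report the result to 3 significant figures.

1.14 mg/L

After outfall 1: Q = 83.80 + 10.60 = 94.40 ML/d; C = (83.80·0.1500 + 10.60·2.100)/94.40 = 0.3690 mg/L.
After outfall 2: Q = 94.40 + 7.260 = 101.7 ML/d; C = (94.40·0.3690 + 7.260·4.050)/101.7 = 0.6318 mg/L.
After outfall 3: Q = 101.7 + 7.200 = 108.9 ML/d; C = (101.7·0.6318 + 7.200·8.300)/108.9 = 1.139 mg/L.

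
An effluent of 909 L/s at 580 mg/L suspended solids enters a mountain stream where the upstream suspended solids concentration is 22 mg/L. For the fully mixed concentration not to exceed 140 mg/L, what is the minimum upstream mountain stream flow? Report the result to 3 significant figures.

Set C_mix = 140: (Q·22.00 + 909.0·580.0) / (Q + 909.0) = 140
→ Q = 909.0·(580.0 − 140)/(140 − 22.00) = 3389 L/s.

3390 L/s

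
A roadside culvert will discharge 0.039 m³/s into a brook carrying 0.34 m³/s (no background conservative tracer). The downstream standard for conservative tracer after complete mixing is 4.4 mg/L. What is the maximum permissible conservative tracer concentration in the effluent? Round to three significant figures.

At the limit, (Qr·Cr + Qe·Cₑ)/(Qr + Qe) = 4.4:
Cₑ = (0.3790·4.4 − 0.3400·0) / 0.03900 = 42.76 mg/L.

42.8 mg/L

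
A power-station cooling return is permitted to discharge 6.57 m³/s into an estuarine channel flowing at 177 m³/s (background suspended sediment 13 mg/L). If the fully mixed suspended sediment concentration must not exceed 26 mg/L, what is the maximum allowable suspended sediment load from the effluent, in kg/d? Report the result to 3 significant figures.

Mass balance at the limit: 177.0·13.00 + 6.570·Cₑ = 183.6·26 → Cₑ = 376.2 mg/L.
Load = 6.570 m³/s × 376.2 g/m³ × 86 400 s/d = 213600 kg/d.

214000 kg/d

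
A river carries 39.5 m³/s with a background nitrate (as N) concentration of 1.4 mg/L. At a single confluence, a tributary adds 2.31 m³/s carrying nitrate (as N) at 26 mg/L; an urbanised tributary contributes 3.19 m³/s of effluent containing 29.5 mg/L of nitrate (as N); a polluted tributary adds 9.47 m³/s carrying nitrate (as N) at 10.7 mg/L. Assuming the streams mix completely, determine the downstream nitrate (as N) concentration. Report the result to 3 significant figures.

5.71 mg/L

Conservation of mass: C = (39.50·1.400 + 2.310·26.00 + 3.190·29.50 + 9.470·10.70) / 54.47 = 310.8/54.47 = 5.706 mg/L.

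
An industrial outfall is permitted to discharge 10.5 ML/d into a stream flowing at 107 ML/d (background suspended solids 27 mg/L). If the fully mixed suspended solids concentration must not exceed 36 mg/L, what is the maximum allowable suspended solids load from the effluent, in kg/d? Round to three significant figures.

1340 kg/d

Mass balance at the limit: 107.0·27.00 + 10.50·Cₑ = 117.5·36 → Cₑ = 127.7 mg/L.
10.50 ML/d = 0.1215 m³/s. Load = 0.1215 m³/s × 127.7 g/m³ × 86 400 s/d = 1341 kg/d.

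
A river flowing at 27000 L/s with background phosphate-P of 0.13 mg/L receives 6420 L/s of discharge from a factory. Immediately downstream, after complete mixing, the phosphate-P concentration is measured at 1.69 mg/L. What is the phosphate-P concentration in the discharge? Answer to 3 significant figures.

Mass balance: 27000·0.1300 + 6420·Cₑ = 33420·1.690
→ Cₑ = (33420·1.690 − 27000·0.1300) / 6420 = 8.251 mg/L.

8.25 mg/L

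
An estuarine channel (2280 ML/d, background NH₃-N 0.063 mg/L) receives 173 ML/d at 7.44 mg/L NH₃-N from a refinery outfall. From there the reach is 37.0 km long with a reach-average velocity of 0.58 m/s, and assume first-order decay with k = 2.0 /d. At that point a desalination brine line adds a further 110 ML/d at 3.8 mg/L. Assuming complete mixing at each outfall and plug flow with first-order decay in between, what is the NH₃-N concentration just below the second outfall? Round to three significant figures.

0.291 mg/L

After mixing, C = (2280·0.06300 + 173.0·7.440) / 2453 = 1431/2453 = 0.5833 mg/L; combined flow 2453 ML/d.
Travel time t = 37.0·1000 / 0.58 = 63790 s = 17.72 h.
Applying C = C₀e^(−kt): 0.5833 × 0.2284 = 0.1332 mg/L.
At the second outfall, C = (2453·0.1332 + 110.0·3.800) / (2453 + 110.0) = 0.2906 mg/L.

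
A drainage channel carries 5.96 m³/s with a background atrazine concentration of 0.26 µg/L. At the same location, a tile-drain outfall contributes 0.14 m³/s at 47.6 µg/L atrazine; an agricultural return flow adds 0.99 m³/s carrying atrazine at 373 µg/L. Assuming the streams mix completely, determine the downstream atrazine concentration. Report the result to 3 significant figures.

53.2 µg/L

Mixed concentration C = ΣQC/ΣQ = (5.960·0.2600 + 0.1400·47.60 + 0.9900·373.0) / 7.090 = 377.5/7.090 = 53.24 µg/L.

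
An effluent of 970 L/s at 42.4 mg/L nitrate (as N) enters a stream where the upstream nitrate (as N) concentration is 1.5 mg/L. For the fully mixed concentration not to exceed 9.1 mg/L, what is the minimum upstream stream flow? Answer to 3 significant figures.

Set C_mix = 9.1: (Q·1.500 + 970.0·42.40) / (Q + 970.0) = 9.1
→ Q = 970.0·(42.40 − 9.1)/(9.1 − 1.500) = 4250 L/s.

4250 L/s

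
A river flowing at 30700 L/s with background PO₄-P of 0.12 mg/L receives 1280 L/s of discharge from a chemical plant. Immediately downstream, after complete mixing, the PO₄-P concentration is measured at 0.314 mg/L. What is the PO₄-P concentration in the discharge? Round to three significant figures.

4.97 mg/L

Mass balance: 30700·0.1200 + 1280·Cₑ = 31980·0.3140
→ Cₑ = (31980·0.3140 − 30700·0.1200) / 1280 = 4.967 mg/L.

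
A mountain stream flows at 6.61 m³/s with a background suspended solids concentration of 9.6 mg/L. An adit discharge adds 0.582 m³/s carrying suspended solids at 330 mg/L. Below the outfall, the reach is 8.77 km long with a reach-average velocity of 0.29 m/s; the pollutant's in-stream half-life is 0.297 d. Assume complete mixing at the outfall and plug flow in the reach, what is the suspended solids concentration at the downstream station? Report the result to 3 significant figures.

15.7 mg/L

Mixed concentration C = ΣQC/ΣQ = (6.610·9.600 + 0.5820·330.0) / 7.192 = 255.5/7.192 = 35.53 mg/L.
Travel time t = 8.77·1000 / 0.29 = 30240 s = 8.400 h.
Half-life 0.297 d → k = ln 2 / 0.297 = 2.334 d⁻¹.
First-order decay: C = 35.53·exp(−k·t) = 35.53·0.4418 = 15.70 mg/L.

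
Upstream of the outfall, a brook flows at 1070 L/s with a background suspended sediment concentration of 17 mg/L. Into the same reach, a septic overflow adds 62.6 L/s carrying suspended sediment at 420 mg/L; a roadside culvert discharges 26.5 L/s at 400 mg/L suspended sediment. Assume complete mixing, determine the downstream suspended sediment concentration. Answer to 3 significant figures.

47.5 mg/L

Mass balance: C = (1070·17.00 + 62.60·420.0 + 26.50·400.0) / 1159 = 55080/1159 = 47.52 mg/L.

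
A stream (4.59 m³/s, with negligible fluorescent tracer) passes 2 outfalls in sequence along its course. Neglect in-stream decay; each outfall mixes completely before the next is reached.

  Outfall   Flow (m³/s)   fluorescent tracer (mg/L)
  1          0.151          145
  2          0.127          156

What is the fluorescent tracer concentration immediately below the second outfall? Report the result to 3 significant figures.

Outfall 1: combined Q = 4.741 m³/s; C = (4.590·0 + 0.1510·145.0)/4.741 = 4.618 mg/L.
Outfall 2: combined Q = 4.868 m³/s; C = (4.741·4.618 + 0.1270·156.0)/4.868 = 8.568 mg/L.

8.57 mg/L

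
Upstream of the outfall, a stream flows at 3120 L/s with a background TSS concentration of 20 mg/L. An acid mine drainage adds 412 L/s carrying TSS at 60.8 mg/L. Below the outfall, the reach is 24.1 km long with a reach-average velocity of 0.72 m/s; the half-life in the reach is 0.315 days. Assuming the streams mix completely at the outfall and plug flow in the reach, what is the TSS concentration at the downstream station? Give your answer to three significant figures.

10.6 mg/L

Conservation of mass: C = (3120·20.00 + 412.0·60.80) / 3532 = 87450/3532 = 24.76 mg/L.
Travel time t = 24.1·1000 / 0.72 = 33470 s = 9.298 h.
Half-life 0.315 d → k = ln 2 / 0.315 = 2.200 d⁻¹.
After decay, C = 24.76 × e^(−kt) = 24.76 × 0.4264 = 10.56 mg/L.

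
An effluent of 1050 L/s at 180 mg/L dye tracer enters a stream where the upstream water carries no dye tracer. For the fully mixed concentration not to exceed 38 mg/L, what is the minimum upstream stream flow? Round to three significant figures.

Set C_mix = 38: (Q·0 + 1050·180.0) / (Q + 1050) = 38
→ Q = 1050·(180.0 − 38)/(38 − 0) = 3924 L/s.

3920 L/s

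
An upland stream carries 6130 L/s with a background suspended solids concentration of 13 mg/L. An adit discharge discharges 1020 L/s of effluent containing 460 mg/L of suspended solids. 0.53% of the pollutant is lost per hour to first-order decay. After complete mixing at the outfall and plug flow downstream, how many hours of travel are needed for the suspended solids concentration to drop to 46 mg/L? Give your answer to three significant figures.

Flow-weighted average: C = (6130·13.00 + 1020·460.0) / 7150 = 548900/7150 = 76.77 mg/L.
0.53%/h lost → k = −ln(1 − 0.0053) = 0.005314 h⁻¹.
76.77·exp(−k·t) = 46 → t = ln(76.77/46)/k = 346900 s = 96.37 h.

96.4 h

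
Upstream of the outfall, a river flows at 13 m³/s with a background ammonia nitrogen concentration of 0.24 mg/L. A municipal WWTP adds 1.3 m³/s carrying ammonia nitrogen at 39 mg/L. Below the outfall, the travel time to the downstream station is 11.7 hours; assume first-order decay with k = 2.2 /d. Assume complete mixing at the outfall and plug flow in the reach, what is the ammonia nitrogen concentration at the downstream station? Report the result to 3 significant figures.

Mixed concentration C = ΣQC/ΣQ = (13.00·0.2400 + 1.300·39.00) / 14.30 = 53.82/14.30 = 3.764 mg/L.
Applying C = C₀e^(−kt): 3.764 × 0.3422 = 1.288 mg/L.

1.29 mg/L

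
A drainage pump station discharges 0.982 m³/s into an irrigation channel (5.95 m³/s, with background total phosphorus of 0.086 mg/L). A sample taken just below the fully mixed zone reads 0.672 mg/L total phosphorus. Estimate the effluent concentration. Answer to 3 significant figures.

4.22 mg/L

Mass balance: 5.950·0.08600 + 0.9820·Cₑ = 6.932·0.6720
→ Cₑ = (6.932·0.6720 − 5.950·0.08600) / 0.9820 = 4.223 mg/L.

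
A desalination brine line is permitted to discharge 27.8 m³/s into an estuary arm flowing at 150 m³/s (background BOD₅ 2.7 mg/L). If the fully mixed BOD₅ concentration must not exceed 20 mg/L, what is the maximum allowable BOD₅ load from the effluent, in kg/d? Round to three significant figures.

272000 kg/d

Mass balance at the limit: 150.0·2.700 + 27.80·Cₑ = 177.8·20 → Cₑ = 113.3 mg/L.
Load = 27.80 m³/s × 113.3 g/m³ × 86 400 s/d = 272200 kg/d.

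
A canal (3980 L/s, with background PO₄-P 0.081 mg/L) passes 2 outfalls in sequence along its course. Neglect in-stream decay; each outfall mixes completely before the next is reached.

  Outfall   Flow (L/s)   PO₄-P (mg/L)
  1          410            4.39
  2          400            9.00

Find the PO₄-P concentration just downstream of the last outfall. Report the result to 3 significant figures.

Below outfall 1: Q → 4390 L/s, C = (3980·0.08100 + 410.0·4.390)/4390 = 0.4834 mg/L.
Below outfall 2: Q → 4790 L/s, C = (4390·0.4834 + 400.0·9.000)/4790 = 1.195 mg/L.

1.19 mg/L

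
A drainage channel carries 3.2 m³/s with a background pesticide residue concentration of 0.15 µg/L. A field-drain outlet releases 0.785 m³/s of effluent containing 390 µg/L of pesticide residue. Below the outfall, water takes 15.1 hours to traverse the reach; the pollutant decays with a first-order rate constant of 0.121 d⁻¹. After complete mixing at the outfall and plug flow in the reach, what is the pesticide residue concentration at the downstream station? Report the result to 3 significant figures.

Conservation of mass: C = (3.200·0.1500 + 0.7850·390.0) / 3.985 = 306.6/3.985 = 76.95 µg/L.
After decay, C = 76.95 × e^(−kt) = 76.95 × 0.9267 = 71.31 µg/L.

71.3 µg/L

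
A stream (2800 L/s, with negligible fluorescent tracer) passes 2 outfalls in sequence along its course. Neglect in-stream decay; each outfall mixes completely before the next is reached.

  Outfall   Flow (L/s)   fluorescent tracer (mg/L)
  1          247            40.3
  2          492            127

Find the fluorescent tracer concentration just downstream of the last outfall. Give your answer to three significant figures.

20.5 mg/L

Below outfall 1: Q → 3047 L/s, C = (2800·0 + 247.0·40.30)/3047 = 3.267 mg/L.
Below outfall 2: Q → 3539 L/s, C = (3047·3.267 + 492.0·127.0)/3539 = 20.47 mg/L.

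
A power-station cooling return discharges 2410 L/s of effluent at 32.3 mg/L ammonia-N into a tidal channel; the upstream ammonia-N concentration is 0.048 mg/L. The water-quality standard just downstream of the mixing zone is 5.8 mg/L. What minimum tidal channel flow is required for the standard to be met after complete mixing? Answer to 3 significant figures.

11100 L/s

Set C_mix = 5.8: (Q·0.04800 + 2410·32.30) / (Q + 2410) = 5.8
→ Q = 2410·(32.30 − 5.8)/(5.8 − 0.04800) = 11100 L/s.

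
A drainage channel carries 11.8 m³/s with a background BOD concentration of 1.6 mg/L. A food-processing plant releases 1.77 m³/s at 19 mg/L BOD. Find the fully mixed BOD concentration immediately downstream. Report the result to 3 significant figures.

3.87 mg/L

Mixed concentration C = ΣQC/ΣQ = (11.80·1.600 + 1.770·19.00) / 13.57 = 52.51/13.57 = 3.870 mg/L.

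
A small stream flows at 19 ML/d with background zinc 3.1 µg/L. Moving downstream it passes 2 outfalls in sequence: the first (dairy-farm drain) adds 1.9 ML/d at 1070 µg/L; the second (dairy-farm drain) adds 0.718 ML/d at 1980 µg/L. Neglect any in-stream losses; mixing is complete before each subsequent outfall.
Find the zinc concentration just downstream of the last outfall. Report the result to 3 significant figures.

Below outfall 1: Q → 20.90 ML/d, C = (19.00·3.100 + 1.900·1070)/20.90 = 100.1 µg/L.
Below outfall 2: Q → 21.62 ML/d, C = (20.90·100.1 + 0.7180·1980)/21.62 = 162.5 µg/L.

163 µg/L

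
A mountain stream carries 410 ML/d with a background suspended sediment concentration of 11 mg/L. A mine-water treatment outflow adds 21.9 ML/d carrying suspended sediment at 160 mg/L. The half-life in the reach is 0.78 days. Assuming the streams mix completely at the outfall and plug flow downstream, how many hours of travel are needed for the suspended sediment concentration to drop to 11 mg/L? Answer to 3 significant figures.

14.1 h

Mass balance: C = (410.0·11.00 + 21.90·160.0) / 431.9 = 8014/431.9 = 18.56 mg/L.
Half-life 0.78 d → k = ln 2 / 0.78 = 0.8887 d⁻¹.
18.56·exp(−k·t) = 11 → t = ln(18.56/11)/k = 50840 s = 14.12 h.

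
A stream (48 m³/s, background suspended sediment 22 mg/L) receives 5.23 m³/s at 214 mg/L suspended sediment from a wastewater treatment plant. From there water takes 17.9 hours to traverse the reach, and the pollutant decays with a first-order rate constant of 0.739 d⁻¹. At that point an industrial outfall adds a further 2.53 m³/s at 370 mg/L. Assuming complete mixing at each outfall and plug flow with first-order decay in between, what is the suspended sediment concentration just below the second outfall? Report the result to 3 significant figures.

Mixed concentration C = ΣQC/ΣQ = (48.00·22.00 + 5.230·214.0) / 53.23 = 2175/53.23 = 40.86 mg/L; combined flow 53.23 m³/s.
Applying C = C₀e^(−kt): 40.86 × 0.5763 = 23.55 mg/L.
At the second outfall, C = (53.23·23.55 + 2.530·370.0) / (53.23 + 2.530) = 39.27 mg/L.

39.3 mg/L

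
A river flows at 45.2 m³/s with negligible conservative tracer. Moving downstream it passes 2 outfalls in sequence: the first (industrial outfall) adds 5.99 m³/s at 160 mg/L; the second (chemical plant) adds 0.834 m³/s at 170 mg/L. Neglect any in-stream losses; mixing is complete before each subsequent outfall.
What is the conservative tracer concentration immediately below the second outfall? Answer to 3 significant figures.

Below outfall 1: Q → 51.19 m³/s, C = (45.20·0 + 5.990·160.0)/51.19 = 18.72 mg/L.
Below outfall 2: Q → 52.02 m³/s, C = (51.19·18.72 + 0.8340·170.0)/52.02 = 21.15 mg/L.

21.1 mg/L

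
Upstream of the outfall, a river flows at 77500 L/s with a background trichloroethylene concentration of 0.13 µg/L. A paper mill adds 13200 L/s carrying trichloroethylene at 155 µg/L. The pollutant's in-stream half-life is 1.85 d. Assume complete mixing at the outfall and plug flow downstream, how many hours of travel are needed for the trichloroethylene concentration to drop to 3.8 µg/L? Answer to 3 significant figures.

114 h

Flow-weighted average: C = (77500·0.1300 + 13200·155.0) / 90700 = 2056000/90700 = 22.67 µg/L.
Half-life 1.85 d → k = ln 2 / 1.85 = 0.3747 d⁻¹.
22.67·exp(−k·t) = 3.8 → t = ln(22.67/3.8)/k = 411900 s = 114.4 h.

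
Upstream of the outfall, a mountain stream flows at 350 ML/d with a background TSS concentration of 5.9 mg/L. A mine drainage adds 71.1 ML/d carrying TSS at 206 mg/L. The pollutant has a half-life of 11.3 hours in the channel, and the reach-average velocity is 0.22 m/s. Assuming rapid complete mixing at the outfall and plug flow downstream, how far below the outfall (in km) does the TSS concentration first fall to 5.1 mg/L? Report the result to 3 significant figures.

Conservation of mass: C = (350.0·5.900 + 71.10·206.0) / 421.1 = 16710/421.1 = 39.69 mg/L.
Half-life 11.3 h → k = ln 2 / 11.3 = 0.06134 h⁻¹ = 1.472 d⁻¹.
Set 39.69·exp(−k·t) = 5.1 → t = ln(39.69/5.1)/k = 120400 s = 33.45 h.
Distance = v·t = 0.22·120400 = 26490 m = 26.49 km.

26.5 km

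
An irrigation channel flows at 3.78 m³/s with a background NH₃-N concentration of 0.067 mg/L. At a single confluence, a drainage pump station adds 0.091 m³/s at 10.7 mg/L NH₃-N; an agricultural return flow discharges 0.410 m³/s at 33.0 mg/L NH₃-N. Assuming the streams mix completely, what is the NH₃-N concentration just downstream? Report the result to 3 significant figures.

3.45 mg/L

Flow-weighted average: C = (3.780·0.06700 + 0.09100·10.70 + 0.4100·33.00) / 4.281 = 14.76/4.281 = 3.447 mg/L.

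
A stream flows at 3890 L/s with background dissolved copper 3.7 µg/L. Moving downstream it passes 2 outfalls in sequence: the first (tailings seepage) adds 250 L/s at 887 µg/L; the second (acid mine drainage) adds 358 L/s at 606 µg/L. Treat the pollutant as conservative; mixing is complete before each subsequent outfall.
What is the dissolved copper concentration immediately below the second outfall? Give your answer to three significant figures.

101 µg/L

After outfall 1: Q = 3890 + 250.0 = 4140 L/s; C = (3890·3.700 + 250.0·887.0)/4140 = 57.04 µg/L.
After outfall 2: Q = 4140 + 358.0 = 4498 L/s; C = (4140·57.04 + 358.0·606.0)/4498 = 100.7 µg/L.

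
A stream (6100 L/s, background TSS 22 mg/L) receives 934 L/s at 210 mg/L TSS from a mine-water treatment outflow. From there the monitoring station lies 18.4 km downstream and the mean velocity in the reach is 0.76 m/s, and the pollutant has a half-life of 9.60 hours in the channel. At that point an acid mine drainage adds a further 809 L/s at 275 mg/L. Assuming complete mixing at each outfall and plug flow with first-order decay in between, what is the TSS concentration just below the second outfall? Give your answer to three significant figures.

54.3 mg/L

Mixed concentration C = ΣQC/ΣQ = (6100·22.00 + 934.0·210.0) / 7034 = 330300/7034 = 46.96 mg/L; combined flow 7034 L/s.
Travel time t = 18.4·1000 / 0.76 = 24210 s = 6.725 h.
Half-life 9.60 h → k = ln 2 / 9.60 = 0.07220 h⁻¹ = 1.733 d⁻¹.
Applying C = C₀e^(−kt): 46.96 × 0.6153 = 28.90 mg/L.
Second outfall: C = (7034·28.90 + 809.0·275.0)/7843 = 54.28 mg/L.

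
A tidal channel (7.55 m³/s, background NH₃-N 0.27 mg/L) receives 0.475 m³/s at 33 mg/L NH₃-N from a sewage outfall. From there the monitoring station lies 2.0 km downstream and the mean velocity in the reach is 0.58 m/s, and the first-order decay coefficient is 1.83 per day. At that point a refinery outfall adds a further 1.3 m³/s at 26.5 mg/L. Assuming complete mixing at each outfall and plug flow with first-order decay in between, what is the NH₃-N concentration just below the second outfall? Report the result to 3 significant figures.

5.46 mg/L

Mixed concentration C = ΣQC/ΣQ = (7.550·0.2700 + 0.4750·33.00) / 8.025 = 17.71/8.025 = 2.207 mg/L; combined flow 8.025 m³/s.
Travel time t = 2.0·1000 / 0.58 = 3448 s = 0.9579 h.
After decay, C = 2.207 × e^(−kt) = 2.207 × 0.9296 = 2.052 mg/L.
Second outfall: C = (8.025·2.052 + 1.300·26.50)/9.325 = 5.460 mg/L.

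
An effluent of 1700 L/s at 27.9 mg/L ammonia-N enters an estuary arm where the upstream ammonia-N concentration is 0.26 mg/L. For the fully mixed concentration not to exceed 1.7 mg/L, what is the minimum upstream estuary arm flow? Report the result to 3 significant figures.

30900 L/s

Set C_mix = 1.7: (Q·0.2600 + 1700·27.90) / (Q + 1700) = 1.7
→ Q = 1700·(27.90 − 1.7)/(1.7 − 0.2600) = 30930 L/s.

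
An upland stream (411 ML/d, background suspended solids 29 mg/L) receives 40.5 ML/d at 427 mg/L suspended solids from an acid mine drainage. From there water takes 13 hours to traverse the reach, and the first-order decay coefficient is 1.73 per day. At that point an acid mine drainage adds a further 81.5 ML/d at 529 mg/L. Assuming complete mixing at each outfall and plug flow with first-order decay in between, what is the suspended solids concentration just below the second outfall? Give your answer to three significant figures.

102 mg/L

Conservation of mass: C = (411.0·29.00 + 40.50·427.0) / 451.5 = 29210/451.5 = 64.70 mg/L; combined flow 451.5 ML/d.
Applying C = C₀e^(−kt): 64.70 × 0.3918 = 25.35 mg/L.
Second outfall: C = (451.5·25.35 + 81.50·529.0)/533.0 = 102.4 mg/L.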